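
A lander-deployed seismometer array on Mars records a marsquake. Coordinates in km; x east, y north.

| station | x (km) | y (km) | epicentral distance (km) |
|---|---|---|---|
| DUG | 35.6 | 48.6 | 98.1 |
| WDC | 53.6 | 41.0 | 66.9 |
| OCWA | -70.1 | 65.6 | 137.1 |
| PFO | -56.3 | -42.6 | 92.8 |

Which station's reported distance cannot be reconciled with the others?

DUG

Solve using three stations at a time. Using WDC, OCWA, PFO (subtract circle equations pairwise → linear system) gives (x, y) ≈ (34.4, -23.1).
Distances from that point to each station vs reported:
  DUG: calculated 71.7 vs reported 98.1 → residual 26.4 km
  WDC: calculated 66.9 vs reported 66.9 → residual 0.0 km
  OCWA: calculated 137.1 vs reported 137.1 → residual 0.0 km
  PFO: calculated 92.8 vs reported 92.8 → residual 0.0 km
WDC, OCWA, PFO are mutually consistent (residuals ≈ 0); DUG is off by 26.4 km.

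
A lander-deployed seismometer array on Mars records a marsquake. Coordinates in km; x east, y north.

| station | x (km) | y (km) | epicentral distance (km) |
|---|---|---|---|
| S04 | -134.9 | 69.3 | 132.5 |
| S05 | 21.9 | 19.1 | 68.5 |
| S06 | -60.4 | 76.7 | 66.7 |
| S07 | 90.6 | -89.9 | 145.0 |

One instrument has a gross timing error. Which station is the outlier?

S06

Solve using three stations at a time. Using S04, S05, S07 (subtract circle equations pairwise → linear system) gives (x, y) ≈ (-35.5, -18.3).
Distances from that point to each station vs reported:
  S04: calculated 132.5 vs reported 132.5 → residual 0.0 km
  S05: calculated 68.5 vs reported 68.5 → residual 0.0 km
  S06: calculated 98.2 vs reported 66.7 → residual 31.5 km
  S07: calculated 145.0 vs reported 145.0 → residual 0.0 km
S04, S05, S07 are mutually consistent (residuals ≈ 0); S06 is off by 31.5 km.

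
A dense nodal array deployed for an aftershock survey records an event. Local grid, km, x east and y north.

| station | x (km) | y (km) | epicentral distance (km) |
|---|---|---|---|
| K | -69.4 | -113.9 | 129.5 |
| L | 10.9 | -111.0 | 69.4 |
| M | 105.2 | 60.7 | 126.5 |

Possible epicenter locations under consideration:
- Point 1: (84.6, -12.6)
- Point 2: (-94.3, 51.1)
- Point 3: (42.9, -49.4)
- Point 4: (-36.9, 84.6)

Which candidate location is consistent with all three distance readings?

Point 3

For each candidate, compare |candidate − station| to the reported distance:
Point 1: residuals K 54.8, L 53.5, M 50.4 → max 54.8 km
Point 2: residuals K 37.4, L 123.8, M 73.2 → max 123.8 km
Point 3: residuals K 0.0, L 0.0, M 0.0 → max 0.0 km
Point 4: residuals K 71.6, L 132.0, M 17.6 → max 132.0 km
Only Point 3 has all residuals ≈ 0.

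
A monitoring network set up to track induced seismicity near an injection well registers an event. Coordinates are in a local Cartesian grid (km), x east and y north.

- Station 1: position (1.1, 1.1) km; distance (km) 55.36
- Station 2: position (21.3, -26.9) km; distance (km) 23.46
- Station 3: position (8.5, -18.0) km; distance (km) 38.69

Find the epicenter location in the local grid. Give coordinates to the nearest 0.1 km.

Circle about each station: (x − 1.1)² + (y − 1.1)² = 55.36²; (x − 21.3)² + (y + 26.9)² = 23.46²; (x − 8.5)² + (y + 18.0)² = 38.69².
Subtracting the Station 1 equation from the Station 2 and Station 3 equations removes the quadratic terms:
40.4 x − 56.0 y = 3689.24
14.8 x − 38.2 y = 1961.64
Solving the 2×2 system: x ≈ 43.5, y ≈ -34.5 km.

43.5 km east, -34.5 km north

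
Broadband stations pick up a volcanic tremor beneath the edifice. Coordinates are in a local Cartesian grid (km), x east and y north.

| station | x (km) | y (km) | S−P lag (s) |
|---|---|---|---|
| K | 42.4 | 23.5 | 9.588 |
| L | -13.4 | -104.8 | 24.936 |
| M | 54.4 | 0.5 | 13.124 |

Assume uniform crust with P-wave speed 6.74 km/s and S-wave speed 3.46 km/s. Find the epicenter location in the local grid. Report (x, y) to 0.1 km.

Distance from S−P lag: d = Δt · v_P v_S / (v_P − v_S) = Δt · (6.74·3.46)/(6.74−3.46) ≈ 7.1099·Δt.
So d_K = 68.17, d_L = 177.29, d_M = 93.31 km.
Circle about each station: (x − 42.4)² + (y − 23.5)² = 68.17²; (x + 13.4)² + (y + 104.8)² = 177.29²; (x − 54.4)² + (y − 0.5)² = 93.31².
Subtracting pairs of circle equations eliminates x²+y² and gives linear equations (the radical axes):
-111.6 x − 256.6 y = -17972.01
24.0 x − 46.0 y = -3450.01
Solving the 2×2 system: x ≈ -5.2, y ≈ 72.3 km.
Check against K (with the unrounded x, y): √((x − 42.4)²+(y − 23.5)²) = 68.16 ≈ 68.17 km. ✓

x ≈ -5.2 km, y ≈ 72.3 km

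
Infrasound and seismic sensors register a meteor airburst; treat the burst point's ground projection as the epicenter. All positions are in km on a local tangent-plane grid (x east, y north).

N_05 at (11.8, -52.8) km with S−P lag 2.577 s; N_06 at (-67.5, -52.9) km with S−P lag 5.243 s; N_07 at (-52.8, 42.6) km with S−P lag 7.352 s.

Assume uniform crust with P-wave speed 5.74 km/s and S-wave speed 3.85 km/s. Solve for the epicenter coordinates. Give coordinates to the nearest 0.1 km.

-9.9 km east, -31.9 km north

Distance from S−P lag: d = Δt · v_P v_S / (v_P − v_S) = Δt · (5.74·3.85)/(5.74−3.85) ≈ 11.6926·Δt.
So d_N_05 = 30.13, d_N_06 = 61.30, d_N_07 = 85.96 km.
Circle about each station: (x − 11.8)² + (y + 52.8)² = 30.13²; (x + 67.5)² + (y + 52.9)² = 61.30²; (x + 52.8)² + (y − 42.6)² = 85.96².
Subtracting the N_05 equation from the N_06 and N_07 equations removes the quadratic terms:
-158.6 x − 0.2 y = 1577.71
-129.2 x + 190.8 y = -4805.78
Solving the 2×2 system: x ≈ -9.9, y ≈ -31.9 km.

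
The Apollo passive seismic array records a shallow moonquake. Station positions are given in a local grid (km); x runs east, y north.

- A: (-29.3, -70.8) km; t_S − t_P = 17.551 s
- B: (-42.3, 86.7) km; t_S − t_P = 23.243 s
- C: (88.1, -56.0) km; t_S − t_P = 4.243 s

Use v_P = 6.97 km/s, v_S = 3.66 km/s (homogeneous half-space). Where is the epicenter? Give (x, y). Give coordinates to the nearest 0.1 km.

Distance from S−P lag: d = Δt · v_P v_S / (v_P − v_S) = Δt · (6.97·3.66)/(6.97−3.66) ≈ 7.7070·Δt.
So d_A = 135.27, d_B = 179.13, d_C = 32.70 km.
Circle about each station: (x + 29.3)² + (y + 70.8)² = 135.27²; (x + 42.3)² + (y − 86.7)² = 179.13²; (x − 88.1)² + (y + 56.0)² = 32.70².
Subtracting the A equation from the B and C equations removes the quadratic terms:
-26.0 x + 315.0 y = -10354.53
234.8 x + 29.6 y = 22255.16
Solving the 2×2 system: x ≈ 97.9, y ≈ -24.8 km.

x ≈ 97.9 km, y ≈ -24.8 km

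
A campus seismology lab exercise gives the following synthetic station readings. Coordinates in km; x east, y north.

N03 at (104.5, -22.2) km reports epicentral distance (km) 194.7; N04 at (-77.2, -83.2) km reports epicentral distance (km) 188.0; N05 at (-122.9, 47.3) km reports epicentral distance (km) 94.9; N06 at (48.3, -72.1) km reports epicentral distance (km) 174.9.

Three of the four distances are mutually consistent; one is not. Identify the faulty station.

N06

Solve using three stations at a time. Using N03, N04, N05 (subtract circle equations pairwise → linear system) gives (x, y) ≈ (-45.4, 102.1).
Distances from that point to each station vs reported:
  N03: calculated 194.7 vs reported 194.7 → residual 0.0 km
  N04: calculated 188.0 vs reported 188.0 → residual 0.0 km
  N05: calculated 94.9 vs reported 94.9 → residual 0.0 km
  N06: calculated 197.8 vs reported 174.9 → residual 22.9 km
N03, N04, N05 are mutually consistent (residuals ≈ 0); N06 is off by 22.9 km.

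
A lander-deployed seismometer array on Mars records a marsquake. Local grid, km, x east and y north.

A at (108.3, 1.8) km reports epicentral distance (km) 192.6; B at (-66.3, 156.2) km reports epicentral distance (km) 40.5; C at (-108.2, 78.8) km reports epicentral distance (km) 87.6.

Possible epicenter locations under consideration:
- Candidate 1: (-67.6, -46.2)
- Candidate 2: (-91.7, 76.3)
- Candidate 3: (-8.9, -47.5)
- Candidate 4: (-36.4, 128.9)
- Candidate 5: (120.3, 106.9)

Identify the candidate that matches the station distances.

For each candidate, compare |candidate − station| to the reported distance:
Candidate 1: residuals A 10.3, B 161.9, C 43.8 → max 161.9 km
Candidate 2: residuals A 20.8, B 43.3, C 70.9 → max 70.9 km
Candidate 3: residuals A 65.5, B 171.1, C 73.1 → max 171.1 km
Candidate 4: residuals A 0.0, B 0.0, C 0.0 → max 0.0 km
Candidate 5: residuals A 86.8, B 152.5, C 142.6 → max 152.5 km
Only Candidate 4 has all residuals ≈ 0.

Candidate 4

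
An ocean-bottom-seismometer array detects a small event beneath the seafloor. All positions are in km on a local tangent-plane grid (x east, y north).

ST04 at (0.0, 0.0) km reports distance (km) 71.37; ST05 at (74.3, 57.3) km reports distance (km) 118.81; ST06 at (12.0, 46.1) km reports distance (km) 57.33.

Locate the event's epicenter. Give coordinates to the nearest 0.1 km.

Circle about each station: x² + y² = 71.37²; (x − 74.3)² + (y − 57.3)² = 118.81²; (x − 12.0)² + (y − 46.1)² = 57.33².
Subtracting the ST04 equation from the ST05 and ST06 equations removes the quadratic terms:
148.6 x + 114.6 y = -218.36
24.0 x + 92.2 y = 4076.16
Solving the 2×2 system: x ≈ -44.5, y ≈ 55.8 km.
Check against ST04 (with the unrounded x, y): √(x²+y²) = 71.36 ≈ 71.37 km. ✓

x ≈ -44.5 km, y ≈ 55.8 km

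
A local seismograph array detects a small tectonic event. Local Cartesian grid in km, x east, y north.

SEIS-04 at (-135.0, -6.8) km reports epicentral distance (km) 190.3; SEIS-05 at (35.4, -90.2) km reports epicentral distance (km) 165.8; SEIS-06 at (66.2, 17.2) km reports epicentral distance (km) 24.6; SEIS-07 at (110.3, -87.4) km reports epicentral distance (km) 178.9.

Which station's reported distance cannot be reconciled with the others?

SEIS-06

Solve using three stations at a time. Using SEIS-04, SEIS-05, SEIS-07 (subtract circle equations pairwise → linear system) gives (x, y) ≈ (36.6, 75.6).
Distances from that point to each station vs reported:
  SEIS-04: calculated 190.3 vs reported 190.3 → residual 0.0 km
  SEIS-05: calculated 165.8 vs reported 165.8 → residual 0.0 km
  SEIS-06: calculated 65.5 vs reported 24.6 → residual 40.9 km
  SEIS-07: calculated 178.9 vs reported 178.9 → residual 0.0 km
SEIS-04, SEIS-05, SEIS-07 are mutually consistent (residuals ≈ 0); SEIS-06 is off by 40.9 km.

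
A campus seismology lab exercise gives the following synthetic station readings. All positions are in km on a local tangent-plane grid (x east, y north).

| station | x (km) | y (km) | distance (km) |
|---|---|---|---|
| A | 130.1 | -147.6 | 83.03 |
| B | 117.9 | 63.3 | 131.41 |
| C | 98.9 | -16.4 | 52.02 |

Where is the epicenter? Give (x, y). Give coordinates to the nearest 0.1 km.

(107.5, -67.7)

Circle about each station: (x − 130.1)² + (y + 147.6)² = 83.03²; (x − 117.9)² + (y − 63.3)² = 131.41²; (x − 98.9)² + (y + 16.4)² = 52.02².
Subtracting the A equation from the B and C equations removes the quadratic terms:
-24.4 x + 421.8 y = -31179.08
-62.4 x + 262.4 y = -24473.70
Solving the 2×2 system: x ≈ 107.5, y ≈ -67.7 km.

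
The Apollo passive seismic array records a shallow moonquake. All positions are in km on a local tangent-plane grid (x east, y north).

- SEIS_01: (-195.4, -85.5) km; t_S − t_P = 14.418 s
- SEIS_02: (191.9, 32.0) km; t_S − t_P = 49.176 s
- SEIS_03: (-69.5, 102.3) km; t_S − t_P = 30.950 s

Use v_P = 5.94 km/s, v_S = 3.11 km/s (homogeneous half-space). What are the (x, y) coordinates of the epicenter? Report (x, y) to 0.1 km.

-102.0 km east, -97.1 km north

Distance from S−P lag: d = Δt · v_P v_S / (v_P − v_S) = Δt · (5.94·3.11)/(5.94−3.11) ≈ 6.5277·Δt.
So d_SEIS_01 = 94.12, d_SEIS_02 = 321.01, d_SEIS_03 = 202.03 km.
Circle about each station: (x + 195.4)² + (y + 85.5)² = 94.12²; (x − 191.9)² + (y − 32.0)² = 321.01²; (x + 69.5)² + (y − 102.3)² = 202.03².
Subtracting the SEIS_01 equation from the SEIS_02 and SEIS_03 equations removes the quadratic terms:
774.6 x + 235.0 y = -101830.65
251.8 x + 375.6 y = -62153.42
Solving the 2×2 system: x ≈ -102.0, y ≈ -97.1 km.
Check against SEIS_01 (with the unrounded x, y): √((x + 195.4)²+(y + 85.5)²) = 94.11 ≈ 94.12 km. ✓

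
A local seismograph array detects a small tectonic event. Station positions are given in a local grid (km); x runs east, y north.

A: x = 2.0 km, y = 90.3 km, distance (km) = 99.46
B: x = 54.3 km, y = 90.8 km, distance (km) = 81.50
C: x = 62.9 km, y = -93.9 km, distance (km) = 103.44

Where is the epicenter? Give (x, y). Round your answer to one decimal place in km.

Circle about each station: (x − 2.0)² + (y − 90.3)² = 99.46²; (x − 54.3)² + (y − 90.8)² = 81.50²; (x − 62.9)² + (y + 93.9)² = 103.44².
Subtracting pairs of circle equations eliminates x²+y² and gives linear equations (the radical axes):
104.6 x + 1.0 y = 6285.08
121.8 x − 368.4 y = 3807.99
Solving the 2×2 system: x ≈ 60.0, y ≈ 9.5 km.

60.0 km east, 9.5 km north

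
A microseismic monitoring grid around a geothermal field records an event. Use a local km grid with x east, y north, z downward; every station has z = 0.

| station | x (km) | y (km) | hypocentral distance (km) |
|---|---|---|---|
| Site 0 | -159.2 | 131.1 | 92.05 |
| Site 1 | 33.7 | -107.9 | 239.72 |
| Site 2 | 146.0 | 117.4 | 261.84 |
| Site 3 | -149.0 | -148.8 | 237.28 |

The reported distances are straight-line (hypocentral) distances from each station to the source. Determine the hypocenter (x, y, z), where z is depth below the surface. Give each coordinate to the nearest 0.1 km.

Each station gives a sphere (x−x_i)² + (y−y_i)² + z² = d_i² (stations at z=0).
Subtracting the Site 0 sphere from Site 1 and Site 2: z² cancels, leaving linear equations in x and y:
385.8 x − 478.0 y = -78746.23
610.4 x − 27.4 y = -67520.07
Solving: x ≈ -107.101, y ≈ 78.298 km (keep extra digits for the depth step; rounded: -107.1, 78.3).
Then from the Site 0 sphere: z² = 92.05² − (x + 159.2)² − (y − 131.1)² with x = -107.101, y = 78.298, so z ≈ 54.505 ≈ 54.5 km.
Check against Site 3 (with the unrounded solution): distance 237.28 ≈ 237.28 km. ✓

(-107.1, 78.3, 54.5)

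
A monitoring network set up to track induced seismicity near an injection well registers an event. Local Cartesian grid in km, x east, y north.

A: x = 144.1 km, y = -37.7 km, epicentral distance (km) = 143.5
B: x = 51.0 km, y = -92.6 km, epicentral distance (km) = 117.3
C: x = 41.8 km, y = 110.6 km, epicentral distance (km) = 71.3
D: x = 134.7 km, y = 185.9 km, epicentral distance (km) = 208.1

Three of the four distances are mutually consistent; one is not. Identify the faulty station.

Solve using three stations at a time. Using A, B, D (subtract circle equations pairwise → linear system) gives (x, y) ≈ (11.9, 17.9).
Distances from that point to each station vs reported:
  A: calculated 143.5 vs reported 143.5 → residual 0.0 km
  B: calculated 117.3 vs reported 117.3 → residual 0.0 km
  C: calculated 97.4 vs reported 71.3 → residual 26.1 km
  D: calculated 208.1 vs reported 208.1 → residual 0.0 km
A, B, D are mutually consistent (residuals ≈ 0); C is off by 26.1 km.

C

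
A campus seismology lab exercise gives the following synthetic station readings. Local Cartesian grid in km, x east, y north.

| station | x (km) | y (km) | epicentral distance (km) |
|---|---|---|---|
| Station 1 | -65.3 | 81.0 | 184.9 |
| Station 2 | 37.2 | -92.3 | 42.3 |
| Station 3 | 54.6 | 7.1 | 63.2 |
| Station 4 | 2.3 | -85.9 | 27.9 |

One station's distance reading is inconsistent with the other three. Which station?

Solve using three stations at a time. Using Station 1, Station 2, Station 3 (subtract circle equations pairwise → linear system) gives (x, y) ≈ (58.9, -56.0).
Distances from that point to each station vs reported:
  Station 1: calculated 184.9 vs reported 184.9 → residual 0.0 km
  Station 2: calculated 42.3 vs reported 42.3 → residual 0.0 km
  Station 3: calculated 63.2 vs reported 63.2 → residual 0.0 km
  Station 4: calculated 64.0 vs reported 27.9 → residual 36.1 km
Station 1, Station 2, Station 3 are mutually consistent (residuals ≈ 0); Station 4 is off by 36.1 km.

Station 4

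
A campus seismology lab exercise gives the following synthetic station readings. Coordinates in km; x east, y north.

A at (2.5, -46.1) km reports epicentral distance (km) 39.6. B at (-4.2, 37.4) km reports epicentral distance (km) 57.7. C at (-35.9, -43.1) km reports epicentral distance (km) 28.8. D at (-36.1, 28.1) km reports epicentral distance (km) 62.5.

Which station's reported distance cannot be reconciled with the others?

Solve using three stations at a time. Using A, B, C (subtract circle equations pairwise → linear system) gives (x, y) ≈ (-24.1, -16.8).
Distances from that point to each station vs reported:
  A: calculated 39.6 vs reported 39.6 → residual 0.0 km
  B: calculated 57.7 vs reported 57.7 → residual 0.0 km
  C: calculated 28.8 vs reported 28.8 → residual 0.0 km
  D: calculated 46.4 vs reported 62.5 → residual 16.1 km
A, B, C are mutually consistent (residuals ≈ 0); D is off by 16.1 km.

D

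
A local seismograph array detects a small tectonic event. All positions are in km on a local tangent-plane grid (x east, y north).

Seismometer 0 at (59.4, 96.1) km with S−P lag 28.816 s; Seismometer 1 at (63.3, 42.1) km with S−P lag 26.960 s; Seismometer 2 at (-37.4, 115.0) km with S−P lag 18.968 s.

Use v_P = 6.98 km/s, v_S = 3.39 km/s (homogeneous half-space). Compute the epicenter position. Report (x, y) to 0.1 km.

x ≈ -112.3 km, y ≈ 14.9 km

Distance from S−P lag: d = Δt · v_P v_S / (v_P − v_S) = Δt · (6.98·3.39)/(6.98−3.39) ≈ 6.5911·Δt.
So d_Seismometer 0 = 189.93, d_Seismometer 1 = 177.70, d_Seismometer 2 = 125.02 km.
Circle about each station: (x − 59.4)² + (y − 96.1)² = 189.93²; (x − 63.3)² + (y − 42.1)² = 177.70²; (x + 37.4)² + (y − 115.0)² = 125.02².
Subtracting pairs of circle equations eliminates x²+y² and gives linear equations (the radical axes):
7.8 x − 108.0 y = -2488.16
-193.6 x + 37.8 y = 22303.59
Solving the 2×2 system: x ≈ -112.3, y ≈ 14.9 km.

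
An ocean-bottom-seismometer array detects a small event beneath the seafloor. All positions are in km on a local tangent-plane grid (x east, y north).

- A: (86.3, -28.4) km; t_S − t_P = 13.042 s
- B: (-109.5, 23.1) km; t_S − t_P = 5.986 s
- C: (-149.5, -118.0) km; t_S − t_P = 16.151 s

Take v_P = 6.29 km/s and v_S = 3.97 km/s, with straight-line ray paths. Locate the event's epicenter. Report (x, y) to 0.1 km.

x ≈ -45.1 km, y ≈ 21.0 km

Distance from S−P lag: d = Δt · v_P v_S / (v_P − v_S) = Δt · (6.29·3.97)/(6.29−3.97) ≈ 10.7635·Δt.
So d_A = 140.38, d_B = 64.43, d_C = 173.84 km.
Circle about each station: (x − 86.3)² + (y + 28.4)² = 140.38²; (x + 109.5)² + (y − 23.1)² = 64.43²; (x + 149.5)² + (y + 118.0)² = 173.84².
Subtracting pairs of circle equations eliminates x²+y² and gives linear equations (the radical axes):
-391.6 x + 103.0 y = 19824.93
-471.6 x − 179.2 y = 17506.20
Solving the 2×2 system: x ≈ -45.1, y ≈ 21.0 km.
Check against A (with the unrounded x, y): √((x − 86.3)²+(y + 28.4)²) = 140.38 ≈ 140.38 km. ✓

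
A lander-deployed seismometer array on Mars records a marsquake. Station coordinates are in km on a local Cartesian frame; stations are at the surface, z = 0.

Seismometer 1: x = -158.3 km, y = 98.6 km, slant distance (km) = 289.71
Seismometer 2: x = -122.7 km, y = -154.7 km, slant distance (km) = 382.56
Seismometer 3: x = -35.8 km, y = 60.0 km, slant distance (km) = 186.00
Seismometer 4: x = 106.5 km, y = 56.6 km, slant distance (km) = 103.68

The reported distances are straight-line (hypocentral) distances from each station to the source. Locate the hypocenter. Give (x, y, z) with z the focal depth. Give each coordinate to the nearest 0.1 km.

(120.9, 131.9, 69.8)

Each station gives a sphere (x−x_i)² + (y−y_i)² + z² = d_i² (stations at z=0).
Subtracting the Seismometer 1 sphere from Seismometer 2 and Seismometer 3: z² cancels, leaving linear equations in x and y:
71.2 x − 506.6 y = -58213.74
245.0 x − 77.2 y = 19436.67
Solving: x ≈ 120.896, y ≈ 131.902 km (keep extra digits for the depth step; rounded: 120.9, 131.9).
Then from the Seismometer 1 sphere: z² = 289.71² − (x + 158.3)² − (y − 98.6)² with x = 120.896, y = 131.902, so z ≈ 69.803 ≈ 69.8 km.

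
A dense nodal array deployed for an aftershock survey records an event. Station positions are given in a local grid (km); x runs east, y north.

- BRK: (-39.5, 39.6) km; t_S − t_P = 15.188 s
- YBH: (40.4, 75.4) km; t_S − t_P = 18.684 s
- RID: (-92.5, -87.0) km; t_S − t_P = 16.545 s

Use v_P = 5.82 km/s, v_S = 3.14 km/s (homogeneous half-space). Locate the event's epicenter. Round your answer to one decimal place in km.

Distance from S−P lag: d = Δt · v_P v_S / (v_P − v_S) = Δt · (5.82·3.14)/(5.82−3.14) ≈ 6.8190·Δt.
So d_BRK = 103.57, d_YBH = 127.41, d_RID = 112.82 km.
Circle about each station: (x + 39.5)² + (y − 39.6)² = 103.57²; (x − 40.4)² + (y − 75.4)² = 127.41²; (x + 92.5)² + (y + 87.0)² = 112.82².
Subtracting pairs of circle equations eliminates x²+y² and gives linear equations (the radical axes):
159.8 x + 71.6 y = -1317.65
-106.0 x − 253.2 y = 10995.23
Solving the 2×2 system: x ≈ 13.8, y ≈ -49.2 km.

(13.8, -49.2)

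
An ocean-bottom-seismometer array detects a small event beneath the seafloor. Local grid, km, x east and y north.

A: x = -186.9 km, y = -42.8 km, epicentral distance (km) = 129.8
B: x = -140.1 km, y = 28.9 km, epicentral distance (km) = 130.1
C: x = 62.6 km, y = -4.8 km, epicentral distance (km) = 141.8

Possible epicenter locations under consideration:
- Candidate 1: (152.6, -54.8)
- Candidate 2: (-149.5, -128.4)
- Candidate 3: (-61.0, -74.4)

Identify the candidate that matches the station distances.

For each candidate, compare |candidate − station| to the reported distance:
Candidate 1: residuals A 209.9, B 174.3, C 38.8 → max 209.9 km
Candidate 2: residuals A 36.4, B 27.5, C 103.7 → max 103.7 km
Candidate 3: residuals A 0.0, B 0.0, C 0.0 → max 0.0 km
Only Candidate 3 has all residuals ≈ 0.

Candidate 3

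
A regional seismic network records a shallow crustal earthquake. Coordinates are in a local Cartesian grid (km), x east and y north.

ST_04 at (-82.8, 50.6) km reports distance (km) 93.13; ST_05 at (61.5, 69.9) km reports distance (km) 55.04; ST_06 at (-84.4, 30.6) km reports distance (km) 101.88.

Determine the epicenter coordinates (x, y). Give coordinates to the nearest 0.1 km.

Circle about each station: (x + 82.8)² + (y − 50.6)² = 93.13²; (x − 61.5)² + (y − 69.9)² = 55.04²; (x + 84.4)² + (y − 30.6)² = 101.88².
Subtracting the ST_04 equation from the ST_05 and ST_06 equations removes the quadratic terms:
288.6 x + 38.6 y = 4895.86
-3.2 x − 40.0 y = -3062.82
Solving the 2×2 system: x ≈ 6.8, y ≈ 76.0 km.

6.8 km east, 76.0 km north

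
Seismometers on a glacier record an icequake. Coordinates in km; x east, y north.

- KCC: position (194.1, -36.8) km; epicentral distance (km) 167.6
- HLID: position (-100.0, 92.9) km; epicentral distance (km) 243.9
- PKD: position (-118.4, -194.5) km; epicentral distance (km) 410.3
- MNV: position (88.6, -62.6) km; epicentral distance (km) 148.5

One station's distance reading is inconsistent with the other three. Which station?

MNV

Solve using three stations at a time. Using KCC, HLID, PKD (subtract circle equations pairwise → linear system) gives (x, y) ≈ (142.1, 122.5).
Distances from that point to each station vs reported:
  KCC: calculated 167.6 vs reported 167.6 → residual 0.0 km
  HLID: calculated 243.9 vs reported 243.9 → residual 0.0 km
  PKD: calculated 410.3 vs reported 410.3 → residual 0.0 km
  MNV: calculated 192.7 vs reported 148.5 → residual 44.2 km
KCC, HLID, PKD are mutually consistent (residuals ≈ 0); MNV is off by 44.2 km.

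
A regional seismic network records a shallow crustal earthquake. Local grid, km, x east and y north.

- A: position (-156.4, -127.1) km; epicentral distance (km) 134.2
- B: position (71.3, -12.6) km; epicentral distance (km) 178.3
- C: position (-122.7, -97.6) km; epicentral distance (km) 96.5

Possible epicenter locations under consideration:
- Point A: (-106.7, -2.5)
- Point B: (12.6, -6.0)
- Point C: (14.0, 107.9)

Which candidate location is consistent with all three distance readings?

Point A

For each candidate, compare |candidate − station| to the reported distance:
Point A: residuals A 0.1, B 0.0, C 0.1 → max 0.1 km
Point B: residuals A 73.7, B 119.2, C 66.9 → max 119.2 km
Point C: residuals A 156.1, B 44.9, C 150.3 → max 156.1 km
Only Point A has all residuals ≈ 0.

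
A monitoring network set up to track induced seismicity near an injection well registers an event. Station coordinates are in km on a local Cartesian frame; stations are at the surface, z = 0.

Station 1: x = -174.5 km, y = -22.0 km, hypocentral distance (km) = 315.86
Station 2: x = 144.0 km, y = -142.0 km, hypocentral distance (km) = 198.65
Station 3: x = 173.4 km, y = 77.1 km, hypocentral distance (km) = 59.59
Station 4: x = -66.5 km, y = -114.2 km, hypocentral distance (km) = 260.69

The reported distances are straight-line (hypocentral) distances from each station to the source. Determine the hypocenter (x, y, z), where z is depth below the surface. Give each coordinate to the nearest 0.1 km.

x ≈ 130.4 km, y ≈ 53.3 km, depth ≈ 33.7 km

Each station gives a sphere (x−x_i)² + (y−y_i)² + z² = d_i² (stations at z=0).
Subtracting the Station 1 sphere from Station 2 and Station 3: z² cancels, leaving linear equations in x and y:
637.0 x − 240.0 y = 70271.47
695.8 x + 198.2 y = 101294.29
Solving: x ≈ 130.397, y ≈ 53.299 km (keep extra digits for the depth step; rounded: 130.4, 53.3).
Then from the Station 1 sphere: z² = 315.86² − (x + 174.5)² − (y + 22.0)² with x = 130.397, y = 53.299, so z ≈ 33.696 ≈ 33.7 km.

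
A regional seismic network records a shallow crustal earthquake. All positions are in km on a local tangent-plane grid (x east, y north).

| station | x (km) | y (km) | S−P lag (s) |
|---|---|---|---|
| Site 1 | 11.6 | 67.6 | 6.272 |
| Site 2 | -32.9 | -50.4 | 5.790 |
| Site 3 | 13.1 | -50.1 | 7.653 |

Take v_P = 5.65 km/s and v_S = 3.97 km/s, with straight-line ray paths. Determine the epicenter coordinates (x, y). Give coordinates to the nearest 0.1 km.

Distance from S−P lag: d = Δt · v_P v_S / (v_P − v_S) = Δt · (5.65·3.97)/(5.65−3.97) ≈ 13.3515·Δt.
So d_Site 1 = 83.74, d_Site 2 = 77.31, d_Site 3 = 102.18 km.
Circle about each station: (x − 11.6)² + (y − 67.6)² = 83.74²; (x + 32.9)² + (y + 50.4)² = 77.31²; (x − 13.1)² + (y + 50.1)² = 102.18².
Subtracting the Site 1 equation from the Site 2 and Site 3 equations removes the quadratic terms:
-89.0 x − 236.0 y = -46.20
3.0 x − 235.4 y = -5451.06
Solving the 2×2 system: x ≈ -58.9, y ≈ 22.4 km.

-58.9 km east, 22.4 km north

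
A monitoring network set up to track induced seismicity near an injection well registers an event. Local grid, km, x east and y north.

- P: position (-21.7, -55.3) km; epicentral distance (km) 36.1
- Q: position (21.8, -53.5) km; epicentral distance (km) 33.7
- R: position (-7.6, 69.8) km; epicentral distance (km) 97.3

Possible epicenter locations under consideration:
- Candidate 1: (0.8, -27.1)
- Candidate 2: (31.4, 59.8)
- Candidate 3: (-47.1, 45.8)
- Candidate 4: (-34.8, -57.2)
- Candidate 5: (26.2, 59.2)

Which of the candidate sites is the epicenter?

Candidate 1

For each candidate, compare |candidate − station| to the reported distance:
Candidate 1: residuals P 0.0, Q 0.0, R 0.0 → max 0.0 km
Candidate 2: residuals P 90.7, Q 80.0, R 57.0 → max 90.7 km
Candidate 3: residuals P 68.1, Q 87.2, R 51.1 → max 87.2 km
Candidate 4: residuals P 22.9, Q 23.0, R 32.6 → max 32.6 km
Candidate 5: residuals P 88.0, Q 79.1, R 61.9 → max 88.0 km
Only Candidate 1 has all residuals ≈ 0.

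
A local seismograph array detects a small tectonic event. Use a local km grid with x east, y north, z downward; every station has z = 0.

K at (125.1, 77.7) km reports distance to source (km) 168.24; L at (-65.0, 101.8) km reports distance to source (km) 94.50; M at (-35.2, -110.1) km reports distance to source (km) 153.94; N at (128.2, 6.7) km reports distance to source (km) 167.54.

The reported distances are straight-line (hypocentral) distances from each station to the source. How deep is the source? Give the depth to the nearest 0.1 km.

Each station gives a sphere (x−x_i)² + (y−y_i)² + z² = d_i² (stations at z=0).
Subtracting the K sphere from L and M: z² cancels, leaving linear equations in x and y:
-380.2 x + 48.2 y = 12275.39
-320.6 x − 375.6 y = -3719.08
Solving: x ≈ -28.001, y ≈ 33.803 km (keep extra digits for the depth step; rounded: -28.0, 33.8).
Then from the K sphere: z² = 168.24² − (x − 125.1)² − (y − 77.7)² with x = -28.001, y = 33.803, so z ≈ 54.202 ≈ 54.2 km.

z ≈ 54.2 km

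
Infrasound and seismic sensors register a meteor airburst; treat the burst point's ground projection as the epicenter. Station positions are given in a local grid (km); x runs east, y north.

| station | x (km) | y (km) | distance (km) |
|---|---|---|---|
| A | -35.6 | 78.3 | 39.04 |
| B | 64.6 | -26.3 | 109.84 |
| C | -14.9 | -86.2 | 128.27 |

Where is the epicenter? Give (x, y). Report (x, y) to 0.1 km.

-21.5 km east, 41.9 km north

Circle about each station: (x + 35.6)² + (y − 78.3)² = 39.04²; (x − 64.6)² + (y + 26.3)² = 109.84²; (x + 14.9)² + (y + 86.2)² = 128.27².
Subtracting the A equation from the B and C equations removes the quadratic terms:
200.4 x − 209.2 y = -13074.10
41.4 x − 329.0 y = -14674.87
Solving the 2×2 system: x ≈ -21.5, y ≈ 41.9 km.
Check against A (with the unrounded x, y): √((x + 35.6)²+(y − 78.3)²) = 39.04 ≈ 39.04 km. ✓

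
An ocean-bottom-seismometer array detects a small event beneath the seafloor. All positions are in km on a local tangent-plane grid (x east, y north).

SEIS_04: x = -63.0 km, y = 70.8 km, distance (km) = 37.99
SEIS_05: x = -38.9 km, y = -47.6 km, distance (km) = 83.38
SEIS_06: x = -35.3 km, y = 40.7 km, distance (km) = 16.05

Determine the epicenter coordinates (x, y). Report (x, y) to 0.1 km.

Circle about each station: (x + 63.0)² + (y − 70.8)² = 37.99²; (x + 38.9)² + (y + 47.6)² = 83.38²; (x + 35.3)² + (y − 40.7)² = 16.05².
Subtracting the SEIS_04 equation from the SEIS_05 and SEIS_06 equations removes the quadratic terms:
48.2 x − 236.8 y = -10711.65
55.4 x − 60.2 y = -4893.42
Solving the 2×2 system: x ≈ -50.3, y ≈ 35.0 km.

x ≈ -50.3 km, y ≈ 35.0 km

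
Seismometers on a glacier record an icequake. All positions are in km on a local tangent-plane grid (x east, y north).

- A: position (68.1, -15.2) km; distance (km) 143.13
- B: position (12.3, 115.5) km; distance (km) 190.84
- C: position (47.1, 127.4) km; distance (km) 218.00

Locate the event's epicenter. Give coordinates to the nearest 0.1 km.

-68.7 km east, -57.3 km north

Circle about each station: (x − 68.1)² + (y + 15.2)² = 143.13²; (x − 12.3)² + (y − 115.5)² = 190.84²; (x − 47.1)² + (y − 127.4)² = 218.00².
Subtracting the A equation from the B and C equations removes the quadratic terms:
-111.6 x + 261.4 y = -7310.82
-42.0 x + 285.2 y = -13457.28
Solving the 2×2 system: x ≈ -68.7, y ≈ -57.3 km.
Check against A (with the unrounded x, y): √((x − 68.1)²+(y + 15.2)²) = 143.15 ≈ 143.13 km. ✓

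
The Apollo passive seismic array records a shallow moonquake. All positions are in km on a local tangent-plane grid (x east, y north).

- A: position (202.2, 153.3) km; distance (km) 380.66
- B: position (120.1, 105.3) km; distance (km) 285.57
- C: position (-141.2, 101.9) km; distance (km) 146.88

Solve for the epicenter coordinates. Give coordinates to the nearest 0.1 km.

Circle about each station: (x − 202.2)² + (y − 153.3)² = 380.66²; (x − 120.1)² + (y − 105.3)² = 285.57²; (x + 141.2)² + (y − 101.9)² = 146.88².
Subtracting the A equation from the B and C equations removes the quadratic terms:
-164.2 x − 96.0 y = 24478.18
-686.8 x − 102.8 y = 89263.62
Solving the 2×2 system: x ≈ -123.4, y ≈ -43.9 km.
Check against A (with the unrounded x, y): √((x − 202.2)²+(y − 153.3)²) = 380.67 ≈ 380.66 km. ✓

x ≈ -123.4 km, y ≈ -43.9 km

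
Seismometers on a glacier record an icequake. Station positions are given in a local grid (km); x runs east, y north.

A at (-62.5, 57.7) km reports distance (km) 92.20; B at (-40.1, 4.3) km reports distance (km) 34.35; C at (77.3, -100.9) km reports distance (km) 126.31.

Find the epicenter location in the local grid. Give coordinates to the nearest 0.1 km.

x ≈ -24.7 km, y ≈ -26.4 km

Circle about each station: (x + 62.5)² + (y − 57.7)² = 92.20²; (x + 40.1)² + (y − 4.3)² = 34.35²; (x − 77.3)² + (y + 100.9)² = 126.31².
Subtracting pairs of circle equations eliminates x²+y² and gives linear equations (the radical axes):
44.8 x − 106.8 y = 1711.88
279.6 x − 317.2 y = 1467.18
Solving the 2×2 system: x ≈ -24.7, y ≈ -26.4 km.
Check against A (with the unrounded x, y): √((x + 62.5)²+(y − 57.7)²) = 92.20 ≈ 92.20 km. ✓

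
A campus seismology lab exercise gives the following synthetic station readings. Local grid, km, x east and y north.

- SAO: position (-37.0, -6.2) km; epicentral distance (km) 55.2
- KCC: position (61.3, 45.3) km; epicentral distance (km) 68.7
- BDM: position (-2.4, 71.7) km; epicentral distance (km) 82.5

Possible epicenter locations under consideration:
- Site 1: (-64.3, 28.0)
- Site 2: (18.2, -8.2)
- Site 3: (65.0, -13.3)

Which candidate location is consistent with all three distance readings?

For each candidate, compare |candidate − station| to the reported distance:
Site 1: residuals SAO 11.4, KCC 58.1, BDM 6.7 → max 58.1 km
Site 2: residuals SAO 0.0, KCC 0.0, BDM 0.0 → max 0.0 km
Site 3: residuals SAO 47.0, KCC 10.0, BDM 26.0 → max 47.0 km
Only Site 2 has all residuals ≈ 0.

Site 2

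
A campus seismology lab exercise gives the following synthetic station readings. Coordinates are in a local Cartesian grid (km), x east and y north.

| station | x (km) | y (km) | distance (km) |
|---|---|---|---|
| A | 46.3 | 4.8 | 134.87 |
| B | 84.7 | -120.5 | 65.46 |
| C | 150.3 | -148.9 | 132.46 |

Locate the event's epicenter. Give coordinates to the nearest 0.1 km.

Circle about each station: (x − 46.3)² + (y − 4.8)² = 134.87²; (x − 84.7)² + (y + 120.5)² = 65.46²; (x − 150.3)² + (y + 148.9)² = 132.46².
Subtracting pairs of circle equations eliminates x²+y² and gives linear equations (the radical axes):
76.8 x − 250.6 y = 33432.52
208.0 x − 307.4 y = 43238.84
Solving the 2×2 system: x ≈ 19.6, y ≈ -127.4 km.

(19.6, -127.4)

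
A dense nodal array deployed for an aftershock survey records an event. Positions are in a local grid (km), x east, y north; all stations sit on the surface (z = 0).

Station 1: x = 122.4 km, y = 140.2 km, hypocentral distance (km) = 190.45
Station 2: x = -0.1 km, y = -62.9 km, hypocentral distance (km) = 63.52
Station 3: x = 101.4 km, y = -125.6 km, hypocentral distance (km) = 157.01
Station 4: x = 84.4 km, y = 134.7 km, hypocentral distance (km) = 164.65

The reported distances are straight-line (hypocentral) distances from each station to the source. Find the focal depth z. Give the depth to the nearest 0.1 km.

depth ≈ 28.0 km

Each station gives a sphere (x−x_i)² + (y−y_i)² + z² = d_i² (stations at z=0).
Subtracting the Station 1 sphere from Station 2 and Station 3: z² cancels, leaving linear equations in x and y:
-245.0 x − 406.2 y = 1555.03
-42.0 x − 531.6 y = 3038.58
Solving: x ≈ 3.601, y ≈ -6.000 km (keep extra digits for the depth step; rounded: 3.6, -6.0).
Then from the Station 1 sphere: z² = 190.45² − (x − 122.4)² − (y − 140.2)² with x = 3.601, y = -6.000, so z ≈ 27.992 ≈ 28.0 km.
Check against Station 4 (with the unrounded solution): distance 164.65 ≈ 164.65 km. ✓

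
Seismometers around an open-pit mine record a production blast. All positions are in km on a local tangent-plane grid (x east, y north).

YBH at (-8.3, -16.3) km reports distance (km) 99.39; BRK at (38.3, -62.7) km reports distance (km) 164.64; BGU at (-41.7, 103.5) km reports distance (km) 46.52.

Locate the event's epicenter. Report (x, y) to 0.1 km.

Circle about each station: (x + 8.3)² + (y + 16.3)² = 99.39²; (x − 38.3)² + (y + 62.7)² = 164.64²; (x + 41.7)² + (y − 103.5)² = 46.52².
Subtracting the YBH equation from the BRK and BGU equations removes the quadratic terms:
93.2 x − 92.8 y = -12164.36
-66.8 x + 239.6 y = 19830.82
Solving the 2×2 system: x ≈ -66.6, y ≈ 64.2 km.
Check against YBH (with the unrounded x, y): √((x + 8.3)²+(y + 16.3)²) = 99.39 ≈ 99.39 km. ✓

(-66.6, 64.2)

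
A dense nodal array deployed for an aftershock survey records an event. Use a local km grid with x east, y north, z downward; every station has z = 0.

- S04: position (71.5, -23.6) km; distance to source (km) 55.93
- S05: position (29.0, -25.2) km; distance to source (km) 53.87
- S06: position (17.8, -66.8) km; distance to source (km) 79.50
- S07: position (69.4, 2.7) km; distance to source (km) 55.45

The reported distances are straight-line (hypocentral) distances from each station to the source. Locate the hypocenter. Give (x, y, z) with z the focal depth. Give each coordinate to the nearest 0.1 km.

(47.1, -11.3, 48.8)

Each station gives a sphere (x−x_i)² + (y−y_i)² + z² = d_i² (stations at z=0).
Subtracting the S04 sphere from S05 and S06: z² cancels, leaving linear equations in x and y:
-85.0 x − 3.2 y = -3966.98
-107.4 x − 86.4 y = -4082.22
Solving: x ≈ 47.096, y ≈ -11.295 km (keep extra digits for the depth step; rounded: 47.1, -11.3).
Then from the S04 sphere: z² = 55.93² − (x − 71.5)² − (y + 23.6)² with x = 47.096, y = -11.295, so z ≈ 48.798 ≈ 48.8 km.
Check against S07 (with the unrounded solution): distance 55.45 ≈ 55.45 km. ✓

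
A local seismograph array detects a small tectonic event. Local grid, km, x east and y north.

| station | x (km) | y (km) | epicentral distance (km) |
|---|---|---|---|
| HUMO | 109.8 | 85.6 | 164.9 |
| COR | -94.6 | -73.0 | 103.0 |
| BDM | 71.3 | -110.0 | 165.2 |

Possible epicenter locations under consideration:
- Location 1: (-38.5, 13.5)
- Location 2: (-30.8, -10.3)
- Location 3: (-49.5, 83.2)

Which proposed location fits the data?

Location 1

For each candidate, compare |candidate − station| to the reported distance:
Location 1: residuals HUMO 0.0, COR 0.1, BDM 0.1 → max 0.1 km
Location 2: residuals HUMO 5.3, COR 13.5, BDM 22.5 → max 22.5 km
Location 3: residuals HUMO 5.6, COR 59.6, BDM 62.7 → max 62.7 km
Only Location 1 has all residuals ≈ 0.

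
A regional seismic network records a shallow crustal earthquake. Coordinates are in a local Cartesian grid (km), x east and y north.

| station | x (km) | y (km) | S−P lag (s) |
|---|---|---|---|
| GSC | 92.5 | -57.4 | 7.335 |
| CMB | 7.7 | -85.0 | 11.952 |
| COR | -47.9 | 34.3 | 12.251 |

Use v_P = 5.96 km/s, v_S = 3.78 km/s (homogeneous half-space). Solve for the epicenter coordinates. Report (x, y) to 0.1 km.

77.5 km east, 16.9 km north

Distance from S−P lag: d = Δt · v_P v_S / (v_P − v_S) = Δt · (5.96·3.78)/(5.96−3.78) ≈ 10.3343·Δt.
So d_GSC = 75.80, d_CMB = 123.52, d_COR = 126.61 km.
Circle about each station: (x − 92.5)² + (y + 57.4)² = 75.80²; (x − 7.7)² + (y + 85.0)² = 123.52²; (x + 47.9)² + (y − 34.3)² = 126.61².
Subtracting pairs of circle equations eliminates x²+y² and gives linear equations (the radical axes):
-169.6 x − 55.2 y = -14078.27
-280.8 x + 183.4 y = -18664.56
Solving the 2×2 system: x ≈ 77.5, y ≈ 16.9 km.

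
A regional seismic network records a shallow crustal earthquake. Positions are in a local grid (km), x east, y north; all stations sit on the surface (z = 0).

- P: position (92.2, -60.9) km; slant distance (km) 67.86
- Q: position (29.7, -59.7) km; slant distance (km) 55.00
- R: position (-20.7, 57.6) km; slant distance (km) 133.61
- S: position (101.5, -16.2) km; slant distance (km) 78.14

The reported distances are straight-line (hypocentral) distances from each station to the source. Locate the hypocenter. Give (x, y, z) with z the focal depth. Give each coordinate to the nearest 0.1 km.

Each station gives a sphere (x−x_i)² + (y−y_i)² + z² = d_i² (stations at z=0).
Subtracting the P sphere from Q and R: z² cancels, leaving linear equations in x and y:
-125.0 x + 2.4 y = -6183.49
-225.8 x + 237.0 y = -21710.05
Solving: x ≈ 48.598, y ≈ -45.302 km (keep extra digits for the depth step; rounded: 48.6, -45.3).
Then from the P sphere: z² = 67.86² − (x − 92.2)² − (y + 60.9)² with x = 48.598, y = -45.302, so z ≈ 49.604 ≈ 49.6 km.
Check against S (with the unrounded solution): distance 78.14 ≈ 78.14 km. ✓

(48.6, -45.3, 49.6)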